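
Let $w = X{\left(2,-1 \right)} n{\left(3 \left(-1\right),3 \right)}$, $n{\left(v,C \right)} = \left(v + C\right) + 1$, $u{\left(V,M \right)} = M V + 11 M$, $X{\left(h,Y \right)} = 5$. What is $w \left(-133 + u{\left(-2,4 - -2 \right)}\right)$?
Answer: $-395$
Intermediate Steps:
$u{\left(V,M \right)} = 11 M + M V$
$n{\left(v,C \right)} = 1 + C + v$ ($n{\left(v,C \right)} = \left(C + v\right) + 1 = 1 + C + v$)
$w = 5$ ($w = 5 \left(1 + 3 + 3 \left(-1\right)\right) = 5 \left(1 + 3 - 3\right) = 5 \cdot 1 = 5$)
$w \left(-133 + u{\left(-2,4 - -2 \right)}\right) = 5 \left(-133 + \left(4 - -2\right) \left(11 - 2\right)\right) = 5 \left(-133 + \left(4 + 2\right) 9\right) = 5 \left(-133 + 6 \cdot 9\right) = 5 \left(-133 + 54\right) = 5 \left(-79\right) = -395$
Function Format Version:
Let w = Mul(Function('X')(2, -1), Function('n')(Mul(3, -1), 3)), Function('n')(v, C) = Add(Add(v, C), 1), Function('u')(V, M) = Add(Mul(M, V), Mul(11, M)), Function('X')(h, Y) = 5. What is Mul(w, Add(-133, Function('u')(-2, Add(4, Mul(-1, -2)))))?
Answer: -395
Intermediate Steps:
Function('u')(V, M) = Add(Mul(11, M), Mul(M, V))
Function('n')(v, C) = Add(1, C, v) (Function('n')(v, C) = Add(Add(C, v), 1) = Add(1, C, v))
w = 5 (w = Mul(5, Add(1, 3, Mul(3, -1))) = Mul(5, Add(1, 3, -3)) = Mul(5, 1) = 5)
Mul(w, Add(-133, Function('u')(-2, Add(4, Mul(-1, -2))))) = Mul(5, Add(-133, Mul(Add(4, Mul(-1, -2)), Add(11, -2)))) = Mul(5, Add(-133, Mul(Add(4, 2), 9))) = Mul(5, Add(-133, Mul(6, 9))) = Mul(5, Add(-133, 54)) = Mul(5, -79) = -395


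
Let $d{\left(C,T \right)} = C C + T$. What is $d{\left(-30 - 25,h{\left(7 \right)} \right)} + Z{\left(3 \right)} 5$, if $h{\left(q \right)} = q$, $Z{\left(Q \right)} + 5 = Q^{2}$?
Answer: $3052$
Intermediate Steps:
$Z{\left(Q \right)} = -5 + Q^{2}$
$d{\left(C,T \right)} = T + C^{2}$ ($d{\left(C,T \right)} = C^{2} + T = T + C^{2}$)
$d{\left(-30 - 25,h{\left(7 \right)} \right)} + Z{\left(3 \right)} 5 = \left(7 + \left(-30 - 25\right)^{2}\right) + \left(-5 + 3^{2}\right) 5 = \left(7 + \left(-55\right)^{2}\right) + \left(-5 + 9\right) 5 = \left(7 + 3025\right) + 4 \cdot 5 = 3032 + 20 = 3052$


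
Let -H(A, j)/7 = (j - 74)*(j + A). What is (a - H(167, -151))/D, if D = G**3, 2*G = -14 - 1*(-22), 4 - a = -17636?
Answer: -945/8 ≈ -118.13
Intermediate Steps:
a = 17640 (a = 4 - 1*(-17636) = 4 + 17636 = 17640)
H(A, j) = -7*(-74 + j)*(A + j) (H(A, j) = -7*(j - 74)*(j + A) = -7*(-74 + j)*(A + j))
G = 4 (G = (-14 - 1*(-22))/2 = (-14 + 22)/2 = (1/2)*8 = 4)
D = 64 (D = 4**3 = 64)
(a - H(167, -151))/D = (17640 - (-7*(-151)**2 + 518*167 + 518*(-151) - 7*167*(-151)))/64 = (17640 - (-7*22801 + 86506 - 78218 + 176519))*(1/64) = (17640 - (-159607 + 86506 - 78218 + 176519))*(1/64) = (17640 - 1*25200)*(1/64) = (17640 - 25200)*(1/64) = -7560*1/64 = -945/8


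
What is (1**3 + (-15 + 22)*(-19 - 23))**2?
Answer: 85849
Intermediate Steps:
(1**3 + (-15 + 22)*(-19 - 23))**2 = (1 + 7*(-42))**2 = (1 - 294)**2 = (-293)**2 = 85849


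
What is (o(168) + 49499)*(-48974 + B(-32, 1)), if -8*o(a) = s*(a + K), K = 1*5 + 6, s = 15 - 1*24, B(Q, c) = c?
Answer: -19471811719/8 ≈ -2.4340e+9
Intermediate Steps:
s = -9 (s = 15 - 24 = -9)
K = 11 (K = 5 + 6 = 11)
o(a) = 99/8 + 9*a/8 (o(a) = -(-9)*(a + 11)/8 = -(-9)*(11 + a)/8 = -(-99 - 9*a)/8 = 99/8 + 9*a/8)
(o(168) + 49499)*(-48974 + B(-32, 1)) = ((99/8 + (9/8)*168) + 49499)*(-48974 + 1) = ((99/8 + 189) + 49499)*(-48973) = (1611/8 + 49499)*(-48973) = (397603/8)*(-48973) = -19471811719/8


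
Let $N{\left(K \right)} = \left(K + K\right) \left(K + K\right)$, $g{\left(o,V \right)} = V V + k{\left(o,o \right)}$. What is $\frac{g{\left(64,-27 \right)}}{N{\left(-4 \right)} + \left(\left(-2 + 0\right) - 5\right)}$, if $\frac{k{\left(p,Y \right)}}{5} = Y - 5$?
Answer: $\frac{1024}{57} \approx 17.965$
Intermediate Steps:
$k{\left(p,Y \right)} = -25 + 5 Y$ ($k{\left(p,Y \right)} = 5 \left(Y - 5\right) = 5 \left(-5 + Y\right) = -25 + 5 Y$)
$g{\left(o,V \right)} = -25 + V^{2} + 5 o$ ($g{\left(o,V \right)} = V V + \left(-25 + 5 o\right) = V^{2} + \left(-25 + 5 o\right) = -25 + V^{2} + 5 o$)
$N{\left(K \right)} = 4 K^{2}$ ($N{\left(K \right)} = 2 K 2 K = 4 K^{2}$)
$\frac{g{\left(64,-27 \right)}}{N{\left(-4 \right)} + \left(\left(-2 + 0\right) - 5\right)} = \frac{-25 + \left(-27\right)^{2} + 5 \cdot 64}{4 \left(-4\right)^{2} + \left(\left(-2 + 0\right) - 5\right)} = \frac{-25 + 729 + 320}{4 \cdot 16 - 7} = \frac{1024}{64 - 7} = \frac{1024}{57}$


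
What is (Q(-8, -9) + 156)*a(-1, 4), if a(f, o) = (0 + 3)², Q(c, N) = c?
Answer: 1332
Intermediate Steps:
a(f, o) = 9 (a(f, o) = 3² = 9)
(Q(-8, -9) + 156)*a(-1, 4) = (-8 + 156)*9 = 148*9 = 1332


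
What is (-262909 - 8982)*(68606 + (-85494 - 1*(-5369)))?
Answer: 3131912429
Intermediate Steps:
(-262909 - 8982)*(68606 + (-85494 - 1*(-5369))) = -271891*(68606 + (-85494 + 5369)) = -271891*(68606 - 80125) = -271891*(-11519) = 3131912429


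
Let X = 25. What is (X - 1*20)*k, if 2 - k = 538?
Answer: -2680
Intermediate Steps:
k = -536 (k = 2 - 1*538 = 2 - 538 = -536)
(X - 1*20)*k = (25 - 1*20)*(-536) = (25 - 20)*(-536) = 5*(-536) = -2680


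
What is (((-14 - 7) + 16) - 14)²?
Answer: 361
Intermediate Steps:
(((-14 - 7) + 16) - 14)² = ((-21 + 16) - 14)² = (-5 - 14)² = (-19)² = 361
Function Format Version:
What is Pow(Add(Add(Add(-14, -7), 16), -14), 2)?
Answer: 361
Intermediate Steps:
Pow(Add(Add(Add(-14, -7), 16), -14), 2) = Pow(Add(Add(-21, 16), -14), 2) = Pow(Add(-5, -14), 2) = Pow(-19, 2) = 361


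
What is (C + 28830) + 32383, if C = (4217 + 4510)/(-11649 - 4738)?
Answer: 1003088704/16387 ≈ 61212.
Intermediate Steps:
C = -8727/16387 (C = 8727/(-16387) = 8727*(-1/16387) = -8727/16387 ≈ -0.53256)
(C + 28830) + 32383 = (-8727/16387 + 28830) + 32383 = 472428483/16387 + 32383 = 1003088704/16387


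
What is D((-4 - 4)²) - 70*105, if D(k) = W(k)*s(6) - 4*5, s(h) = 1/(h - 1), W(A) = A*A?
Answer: -32754/5 ≈ -6550.8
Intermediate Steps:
W(A) = A²
s(h) = 1/(-1 + h)
D(k) = -20 + k²/5 (D(k) = k²/(-1 + 6) - 4*5 = k²/5 - 20 = -20 + k²/5)
D((-4 - 4)²) - 70*105 = (-20 + ((-4 - 4)²)²/5) - 70*105 = (-20 + ((-8)²)²/5) - 7350 = (-20 + (⅕)*64²) - 7350 = (-20 + (⅕)*4096) - 7350 = (-20 + 4096/5) - 7350 = 3996/5 - 7350 = -32754/5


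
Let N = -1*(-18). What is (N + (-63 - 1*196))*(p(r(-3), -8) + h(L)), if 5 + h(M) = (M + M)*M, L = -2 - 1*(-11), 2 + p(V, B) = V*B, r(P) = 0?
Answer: -37355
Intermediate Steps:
p(V, B) = -2 + B*V (p(V, B) = -2 + V*B = -2 + B*V)
N = 18
L = 9 (L = -2 + 11 = 9)
h(M) = -5 + 2*M² (h(M) = -5 + (M + M)*M = -5 + (2*M)*M = -5 + 2*M²)
(N + (-63 - 1*196))*(p(r(-3), -8) + h(L)) = (18 + (-63 - 1*196))*((-2 - 8*0) + (-5 + 2*9²)) = (18 + (-63 - 196))*((-2 + 0) + (-5 + 2*81)) = (18 - 259)*(-2 + (-5 + 162)) = -241*(-2 + 157) = -241*155 = -37355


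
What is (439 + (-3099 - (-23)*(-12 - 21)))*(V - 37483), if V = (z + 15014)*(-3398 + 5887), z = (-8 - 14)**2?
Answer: -131758136341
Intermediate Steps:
z = 484 (z = (-22)**2 = 484)
V = 38574522 (V = (484 + 15014)*(-3398 + 5887) = 15498*2489 = 38574522)
(439 + (-3099 - (-23)*(-12 - 21)))*(V - 37483) = (439 + (-3099 - (-23)*(-12 - 21)))*(38574522 - 37483) = (439 + (-3099 - (-23)*(-33)))*38537039 = (439 + (-3099 - 1*759))*38537039 = (439 + (-3099 - 759))*38537039 = (439 - 3858)*38537039 = -3419*38537039 = -131758136341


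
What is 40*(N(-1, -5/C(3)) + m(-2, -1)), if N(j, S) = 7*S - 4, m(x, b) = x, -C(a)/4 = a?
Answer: -370/3 ≈ -123.33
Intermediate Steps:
C(a) = -4*a
N(j, S) = -4 + 7*S
40*(N(-1, -5/C(3)) + m(-2, -1)) = 40*((-4 + 7*(-5/((-4*3)))) - 2) = 40*((-4 + 7*(-5/(-12))) - 2) = 40*((-4 + 7*(-5*(-1/12))) - 2) = 40*((-4 + 7*(5/12)) - 2) = 40*((-4 + 35/12) - 2) = 40*(-13/12 - 2) = 40*(-37/12) = -370/3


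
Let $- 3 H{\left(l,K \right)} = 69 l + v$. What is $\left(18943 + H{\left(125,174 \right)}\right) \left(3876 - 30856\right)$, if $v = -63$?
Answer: $-434081220$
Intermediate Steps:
$H{\left(l,K \right)} = 21 - 23 l$ ($H{\left(l,K \right)} = - \frac{69 l - 63}{3} = - \frac{-63 + 69 l}{3} = 21 - 23 l$)
$\left(18943 + H{\left(125,174 \right)}\right) \left(3876 - 30856\right) = \left(18943 + \left(21 - 2875\right)\right) \left(3876 - 30856\right) = \left(18943 + \left(21 - 2875\right)\right) \left(-26980\right) = \left(18943 - 2854\right) \left(-26980\right) = 16089 \left(-26980\right) = -434081220$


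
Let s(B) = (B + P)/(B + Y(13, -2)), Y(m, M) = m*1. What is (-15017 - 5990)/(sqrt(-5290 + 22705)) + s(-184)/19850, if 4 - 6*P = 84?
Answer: 296/5091525 - 21007*sqrt(215)/1935 ≈ -159.19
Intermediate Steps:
Y(m, M) = m
P = -40/3 (P = 2/3 - 1/6*84 = 2/3 - 14 = -40/3 ≈ -13.333)
s(B) = (-40/3 + B)/(13 + B) (s(B) = (B - 40/3)/(B + 13) = (-40/3 + B)/(13 + B))
(-15017 - 5990)/(sqrt(-5290 + 22705)) + s(-184)/19850 = (-15017 - 5990)/(sqrt(-5290 + 22705)) + ((-40/3 - 184)/(13 - 184))/19850 = -21007*sqrt(215)/1935 + (-592/3/(-171))*(1/19850) = -21007*sqrt(215)/1935 - 1/171*(-592/3)*(1/19850) = -21007*sqrt(215)/1935 + (592/513)*(1/19850) = -21007*sqrt(215)/1935 + 296/5091525 = 296/5091525 - 21007*sqrt(215)/1935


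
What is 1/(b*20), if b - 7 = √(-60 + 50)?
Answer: 7/1180 - I*√10/1180 ≈ 0.0059322 - 0.0026799*I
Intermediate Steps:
b = 7 + I*√10 (b = 7 + √(-60 + 50) = 7 + √(-10) = 7 + I*√10 ≈ 7.0 + 3.1623*I)
1/(b*20) = 1/((7 + I*√10)*20) = 1/(140 + 20*I*√10)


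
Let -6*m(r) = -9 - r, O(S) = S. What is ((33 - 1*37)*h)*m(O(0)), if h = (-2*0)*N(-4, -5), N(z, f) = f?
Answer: 0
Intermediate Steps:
m(r) = 3/2 + r/6 (m(r) = -(-9 - r)/6 = 3/2 + r/6)
h = 0 (h = -2*0*(-5) = 0*(-5) = 0)
((33 - 1*37)*h)*m(O(0)) = ((33 - 1*37)*0)*(3/2 + (⅙)*0) = ((33 - 37)*0)*(3/2 + 0) = -4*0*(3/2) = 0*(3/2) = 0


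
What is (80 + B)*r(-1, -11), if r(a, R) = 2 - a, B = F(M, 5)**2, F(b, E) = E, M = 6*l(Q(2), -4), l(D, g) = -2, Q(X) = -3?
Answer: 315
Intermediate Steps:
M = -12 (M = 6*(-2) = -12)
B = 25 (B = 5**2 = 25)
(80 + B)*r(-1, -11) = (80 + 25)*(2 - 1*(-1)) = 105*(2 + 1) = 105*3 = 315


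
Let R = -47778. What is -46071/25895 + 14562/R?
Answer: -429710538/206201885 ≈ -2.0839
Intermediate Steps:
-46071/25895 + 14562/R = -46071/25895 + 14562/(-47778) = -46071*1/25895 + 14562*(-1/47778) = -46071/25895 - 2427/7963 = -429710538/206201885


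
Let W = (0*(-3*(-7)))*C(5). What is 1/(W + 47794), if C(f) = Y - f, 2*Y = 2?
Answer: 1/47794 ≈ 2.0923e-5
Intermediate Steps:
Y = 1 (Y = (½)*2 = 1)
C(f) = 1 - f
W = 0 (W = (0*(-3*(-7)))*(1 - 1*5) = (0*21)*(1 - 5) = 0*(-4) = 0)
1/(W + 47794) = 1/(0 + 47794) = 1/47794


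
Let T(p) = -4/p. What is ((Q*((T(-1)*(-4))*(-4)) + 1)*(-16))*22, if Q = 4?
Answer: -90464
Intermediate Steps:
((Q*((T(-1)*(-4))*(-4)) + 1)*(-16))*22 = ((4*((-4/(-1)*(-4))*(-4)) + 1)*(-16))*22 = ((4*((-4*(-1)*(-4))*(-4)) + 1)*(-16))*22 = ((4*((4*(-4))*(-4)) + 1)*(-16))*22 = ((4*(-16*(-4)) + 1)*(-16))*22 = ((4*64 + 1)*(-16))*22 = ((256 + 1)*(-16))*22 = (257*(-16))*22 = -4112*22 = -90464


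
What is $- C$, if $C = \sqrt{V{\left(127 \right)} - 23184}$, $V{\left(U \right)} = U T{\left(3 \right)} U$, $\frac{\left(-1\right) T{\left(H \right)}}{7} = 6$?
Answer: $- 7 i \sqrt{14298} \approx - 837.02 i$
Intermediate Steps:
$T{\left(H \right)} = -42$ ($T{\left(H \right)} = \left(-7\right) 6 = -42$)
$V{\left(U \right)} = - 42 U^{2}$ ($V{\left(U \right)} = U \left(-42\right) U = - 42 U U = - 42 U^{2}$)
$C = 7 i \sqrt{14298}$ ($C = \sqrt{- 42 \cdot 127^{2} - 23184} = \sqrt{\left(-42\right) 16129 - 23184} = \sqrt{-677418 - 23184} = \sqrt{-700602} = 7 i \sqrt{14298} \approx 837.02 i$)
$- C = - 7 i \sqrt{14298}$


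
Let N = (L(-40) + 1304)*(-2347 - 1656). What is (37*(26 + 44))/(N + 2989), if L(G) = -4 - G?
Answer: -2590/5361031 ≈ -0.00048312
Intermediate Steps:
N = -5364020 (N = ((-4 - 1*(-40)) + 1304)*(-2347 - 1656) = ((-4 + 40) + 1304)*(-4003) = (36 + 1304)*(-4003) = 1340*(-4003) = -5364020)
(37*(26 + 44))/(N + 2989) = (37*(26 + 44))/(-5364020 + 2989) = (37*70)/(-5361031) = 2590*(-1/5361031) = -2590/5361031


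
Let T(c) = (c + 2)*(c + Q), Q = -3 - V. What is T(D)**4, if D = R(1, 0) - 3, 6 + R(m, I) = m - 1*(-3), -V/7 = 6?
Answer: 108243216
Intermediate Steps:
V = -42 (V = -7*6 = -42)
R(m, I) = -3 + m (R(m, I) = -6 + (m - 1*(-3)) = -6 + (m + 3) = -6 + (3 + m) = -3 + m)
Q = 39 (Q = -3 - 1*(-42) = -3 + 42 = 39)
D = -5 (D = (-3 + 1) - 3 = -2 - 3 = -5)
T(c) = (2 + c)*(39 + c) (T(c) = (c + 2)*(c + 39) = (2 + c)*(39 + c))
T(D)**4 = (78 + (-5)**2 + 41*(-5))**4 = (78 + 25 - 205)**4 = (-102)**4 = 108243216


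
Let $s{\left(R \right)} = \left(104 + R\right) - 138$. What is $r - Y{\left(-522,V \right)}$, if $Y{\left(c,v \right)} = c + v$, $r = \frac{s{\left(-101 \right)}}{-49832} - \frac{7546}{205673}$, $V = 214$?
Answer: $\frac{3156373589871}{10249096936} \approx 307.97$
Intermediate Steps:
$s{\left(R \right)} = -34 + R$
$r = - \frac{348266417}{10249096936}$ ($r = \frac{-34 - 101}{-49832} - \frac{7546}{205673} = \left(-135\right) \left(- \frac{1}{49832}\right) - \frac{7546}{205673} = \frac{135}{49832} - \frac{7546}{205673} = - \frac{348266417}{10249096936} \approx -0.03398$)
$r - Y{\left(-522,V \right)} = - \frac{348266417}{10249096936} - \left(-522 + 214\right) = - \frac{348266417}{10249096936} - -308 = - \frac{348266417}{10249096936} + 308 = \frac{3156373589871}{10249096936}$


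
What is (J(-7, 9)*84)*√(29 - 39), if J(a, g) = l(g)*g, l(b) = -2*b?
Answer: -13608*I*√10 ≈ -43032.0*I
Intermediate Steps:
J(a, g) = -2*g² (J(a, g) = (-2*g)*g = -2*g²)
(J(-7, 9)*84)*√(29 - 39) = (-2*9²*84)*√(29 - 39) = (-2*81*84)*√(-10) = (-162*84)*(I*√10) = -13608*I*√10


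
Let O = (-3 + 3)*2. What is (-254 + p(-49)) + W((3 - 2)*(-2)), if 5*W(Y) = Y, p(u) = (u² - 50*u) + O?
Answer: 22983/5 ≈ 4596.6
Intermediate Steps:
O = 0 (O = 0*2 = 0)
p(u) = u² - 50*u (p(u) = (u² - 50*u) + 0 = u² - 50*u)
W(Y) = Y/5
(-254 + p(-49)) + W((3 - 2)*(-2)) = (-254 - 49*(-50 - 49)) + ((3 - 2)*(-2))/5 = (-254 - 49*(-99)) + (1*(-2))/5 = (-254 + 4851) + (⅕)*(-2) = 4597 - ⅖ = 22983/5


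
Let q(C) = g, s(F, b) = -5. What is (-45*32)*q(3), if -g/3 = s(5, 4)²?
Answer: 108000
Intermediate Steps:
g = -75 (g = -3*(-5)² = -3*25 = -75)
q(C) = -75
(-45*32)*q(3) = -45*32*(-75) = -1440*(-75) = 108000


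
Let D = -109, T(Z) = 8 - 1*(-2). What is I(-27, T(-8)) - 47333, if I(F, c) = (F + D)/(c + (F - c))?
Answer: -1277855/27 ≈ -47328.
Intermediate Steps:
T(Z) = 10 (T(Z) = 8 + 2 = 10)
I(F, c) = (-109 + F)/F (I(F, c) = (F - 109)/(c + (F - c)) = (-109 + F)/F)
I(-27, T(-8)) - 47333 = (-109 - 27)/(-27) - 47333 = -1/27*(-136) - 47333 = 136/27 - 47333 = -1277855/27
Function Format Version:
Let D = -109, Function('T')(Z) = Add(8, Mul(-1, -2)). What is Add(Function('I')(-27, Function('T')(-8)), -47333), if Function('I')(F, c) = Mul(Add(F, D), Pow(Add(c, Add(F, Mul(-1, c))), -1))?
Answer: Rational(-1277855, 27) ≈ -47328.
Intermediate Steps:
Function('T')(Z) = 10 (Function('T')(Z) = Add(8, 2) = 10)
Function('I')(F, c) = Mul(Pow(F, -1), Add(-109, F)) (Function('I')(F, c) = Mul(Add(F, -109), Pow(Add(c, Add(F, Mul(-1, c))), -1)) = Mul(Add(-109, F), Pow(F, -1)) = Mul(Pow(F, -1), Add(-109, F)))
Add(Function('I')(-27, Function('T')(-8)), -47333) = Add(Mul(Pow(-27, -1), Add(-109, -27)), -47333) = Add(Mul(Rational(-1, 27), -136), -47333) = Add(Rational(136, 27), -47333) = Rational(-1277855, 27)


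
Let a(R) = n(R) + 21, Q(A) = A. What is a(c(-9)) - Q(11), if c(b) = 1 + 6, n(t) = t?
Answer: 17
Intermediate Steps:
c(b) = 7
a(R) = 21 + R (a(R) = R + 21 = 21 + R)
a(c(-9)) - Q(11) = (21 + 7) - 1*11 = 28 - 11 = 17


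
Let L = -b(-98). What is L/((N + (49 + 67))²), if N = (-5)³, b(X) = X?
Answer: 98/81 ≈ 1.2099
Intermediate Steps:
N = -125
L = 98 (L = -1*(-98) = 98)
L/((N + (49 + 67))²) = 98/((-125 + (49 + 67))²) = 98/((-125 + 116)²) = 98/((-9)²) = 98/81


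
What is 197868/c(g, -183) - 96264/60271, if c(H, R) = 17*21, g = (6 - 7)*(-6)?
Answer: 3963778660/7172249 ≈ 552.66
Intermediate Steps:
g = 6 (g = -1*(-6) = 6)
c(H, R) = 357
197868/c(g, -183) - 96264/60271 = 197868/357 - 96264/60271 = 197868*(1/357) - 96264*1/60271 = 65956/119 - 96264/60271 = 3963778660/7172249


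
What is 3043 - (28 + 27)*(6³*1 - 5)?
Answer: -8562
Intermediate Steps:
3043 - (28 + 27)*(6³*1 - 5) = 3043 - 55*(216*1 - 5) = 3043 - 55*(216 - 5) = 3043 - 55*211 = 3043 - 1*11605 = 3043 - 11605 = -8562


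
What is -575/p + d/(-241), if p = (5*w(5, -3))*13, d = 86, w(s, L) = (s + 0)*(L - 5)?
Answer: -3401/25064 ≈ -0.13569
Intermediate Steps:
w(s, L) = s*(-5 + L)
p = -2600 (p = (5*(5*(-5 - 3)))*13 = (5*(5*(-8)))*13 = (5*(-40))*13 = -200*13 = -2600)
-575/p + d/(-241) = -575/(-2600) + 86/(-241) = -575*(-1/2600) + 86*(-1/241) = 23/104 - 86/241 = -3401/25064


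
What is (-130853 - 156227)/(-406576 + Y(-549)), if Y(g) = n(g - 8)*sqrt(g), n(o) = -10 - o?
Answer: 116719838080/165468309517 + 471098280*I*sqrt(61)/165468309517 ≈ 0.70539 + 0.022236*I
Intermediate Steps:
Y(g) = sqrt(g)*(-2 - g) (Y(g) = (-10 - (g - 8))*sqrt(g) = (-10 - (-8 + g))*sqrt(g) = (-10 + (8 - g))*sqrt(g) = (-2 - g)*sqrt(g) = sqrt(g)*(-2 - g))
(-130853 - 156227)/(-406576 + Y(-549)) = (-130853 - 156227)/(-406576 + sqrt(-549)*(-2 - 1*(-549))) = -287080/(-406576 + (3*I*sqrt(61))*(-2 + 549)) = -287080/(-406576 + (3*I*sqrt(61))*547) = -287080/(-406576 + 1641*I*sqrt(61))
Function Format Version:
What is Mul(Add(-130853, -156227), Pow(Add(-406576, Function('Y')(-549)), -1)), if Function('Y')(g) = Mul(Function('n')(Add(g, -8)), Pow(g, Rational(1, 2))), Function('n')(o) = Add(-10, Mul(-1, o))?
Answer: Add(Rational(116719838080, 165468309517), Mul(Rational(471098280, 165468309517), I, Pow(61, Rational(1, 2)))) ≈ Add(0.70539, Mul(0.022236, I))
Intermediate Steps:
Function('Y')(g) = Mul(Pow(g, Rational(1, 2)), Add(-2, Mul(-1, g))) (Function('Y')(g) = Mul(Add(-10, Mul(-1, Add(g, -8))), Pow(g, Rational(1, 2))) = Mul(Add(-10, Mul(-1, Add(-8, g))), Pow(g, Rational(1, 2))) = Mul(Add(-10, Add(8, Mul(-1, g))), Pow(g, Rational(1, 2))) = Mul(Add(-2, Mul(-1, g)), Pow(g, Rational(1, 2))) = Mul(Pow(g, Rational(1, 2)), Add(-2, Mul(-1, g))))
Mul(Add(-130853, -156227), Pow(Add(-406576, Function('Y')(-549)), -1)) = Mul(Add(-130853, -156227), Pow(Add(-406576, Mul(Pow(-549, Rational(1, 2)), Add(-2, Mul(-1, -549)))), -1)) = Mul(-287080, Pow(Add(-406576, Mul(Mul(3, I, Pow(61, Rational(1, 2))), Add(-2, 549))), -1)) = Mul(-287080, Pow(Add(-406576, Mul(Mul(3, I, Pow(61, Rational(1, 2))), 547)), -1)) = Mul(-287080, Pow(Add(-406576, Mul(1641, I, Pow(61, Rational(1, 2)))), -1))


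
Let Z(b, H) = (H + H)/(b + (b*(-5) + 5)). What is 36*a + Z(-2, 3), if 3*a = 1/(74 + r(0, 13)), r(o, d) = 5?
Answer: 630/1027 ≈ 0.61344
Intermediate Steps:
Z(b, H) = 2*H/(5 - 4*b) (Z(b, H) = (2*H)/(b + (-5*b + 5)) = (2*H)/(b + (5 - 5*b)) = (2*H)/(5 - 4*b) = 2*H/(5 - 4*b))
a = 1/237 (a = 1/(3*(74 + 5)) = (1/3)/79 = (1/3)*(1/79) = 1/237 ≈ 0.0042194)
36*a + Z(-2, 3) = 36*(1/237) - 2*3/(-5 + 4*(-2)) = 12/79 - 2*3/(-5 - 8) = 12/79 - 2*3/(-13) = 12/79 - 2*3*(-1/13) = 12/79 + 6/13 = 630/1027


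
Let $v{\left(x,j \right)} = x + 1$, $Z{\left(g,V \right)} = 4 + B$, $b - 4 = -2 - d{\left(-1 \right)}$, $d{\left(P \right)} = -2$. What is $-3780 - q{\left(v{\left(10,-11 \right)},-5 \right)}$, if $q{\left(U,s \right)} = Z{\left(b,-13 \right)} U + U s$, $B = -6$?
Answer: $-3703$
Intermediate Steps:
$b = 4$ ($b = 4 - 0 = 4 + \left(-2 + 2\right) = 4 + 0 = 4$)
$Z{\left(g,V \right)} = -2$ ($Z{\left(g,V \right)} = 4 - 6 = -2$)
$v{\left(x,j \right)} = 1 + x$
$q{\left(U,s \right)} = - 2 U + U s$
$-3780 - q{\left(v{\left(10,-11 \right)},-5 \right)} = -3780 - \left(1 + 10\right) \left(-2 - 5\right) = -3780 - 11 \left(-7\right) = -3780 - -77 = -3780 + 77 = -3703$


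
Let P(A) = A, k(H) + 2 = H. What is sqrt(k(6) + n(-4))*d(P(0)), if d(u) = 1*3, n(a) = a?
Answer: 0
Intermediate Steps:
k(H) = -2 + H
d(u) = 3
sqrt(k(6) + n(-4))*d(P(0)) = sqrt((-2 + 6) - 4)*3 = sqrt(4 - 4)*3 = sqrt(0)*3 = 0*3 = 0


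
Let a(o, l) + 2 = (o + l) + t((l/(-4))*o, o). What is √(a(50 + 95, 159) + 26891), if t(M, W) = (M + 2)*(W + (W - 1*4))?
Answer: I*√6482670/2 ≈ 1273.1*I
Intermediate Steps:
t(M, W) = (-4 + 2*W)*(2 + M) (t(M, W) = (2 + M)*(W + (W - 4)) = (2 + M)*(W + (-4 + W)) = (2 + M)*(-4 + 2*W) = (-4 + 2*W)*(2 + M))
a(o, l) = -10 + l + 5*o + l*o - l*o²/2 (a(o, l) = -2 + ((o + l) + (-8 - 4*l/(-4)*o + 4*o + 2*((l/(-4))*o)*o)) = -2 + ((l + o) + (-8 - 4*l*(-¼)*o + 4*o + 2*((l*(-¼))*o)*o)) = -2 + ((l + o) + (-8 - 4*(-l/4)*o + 4*o + 2*((-l/4)*o)*o)) = -2 + ((l + o) + (-8 - (-1)*l*o + 4*o + 2*(-l*o/4)*o)) = -2 + ((l + o) + (-8 + l*o + 4*o - l*o²/2)) = -2 + ((l + o) + (-8 + 4*o + l*o - l*o²/2)) = -2 + (-8 + l + 5*o + l*o - l*o²/2) = -10 + l + 5*o + l*o - l*o²/2)
√(a(50 + 95, 159) + 26891) = √((-10 + 159 + 5*(50 + 95) + 159*(50 + 95) - ½*159*(50 + 95)²) + 26891) = √((-10 + 159 + 5*145 + 159*145 - ½*159*145²) + 26891) = √((-10 + 159 + 725 + 23055 - ½*159*21025) + 26891) = √((-10 + 159 + 725 + 23055 - 3342975/2) + 26891) = √(-3295117/2 + 26891) = √(-3241335/2) = I*√6482670/2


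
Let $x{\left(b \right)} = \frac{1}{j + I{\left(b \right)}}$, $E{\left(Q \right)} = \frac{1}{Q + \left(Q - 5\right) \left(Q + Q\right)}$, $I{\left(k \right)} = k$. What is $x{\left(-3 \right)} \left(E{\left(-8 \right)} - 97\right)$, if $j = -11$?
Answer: $\frac{19399}{2800} \approx 6.9282$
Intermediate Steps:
$E{\left(Q \right)} = \frac{1}{Q + 2 Q \left(-5 + Q\right)}$ ($E{\left(Q \right)} = \frac{1}{Q + \left(-5 + Q\right) 2 Q} = \frac{1}{Q + 2 Q \left(-5 + Q\right)}$)
$x{\left(b \right)} = \frac{1}{-11 + b}$
$x{\left(-3 \right)} \left(E{\left(-8 \right)} - 97\right) = \frac{\frac{1}{\left(-8\right) \left(-9 + 2 \left(-8\right)\right)} - 97}{-11 - 3} = \frac{- \frac{1}{8 \left(-9 - 16\right)} - 97}{-14} = - \frac{- \frac{1}{8 \left(-25\right)} - 97}{14} = - \frac{\left(- \frac{1}{8}\right) \left(- \frac{1}{25}\right) - 97}{14} = - \frac{\frac{1}{200} - 97}{14} = \left(- \frac{1}{14}\right) \left(- \frac{19399}{200}\right) = \frac{19399}{2800}$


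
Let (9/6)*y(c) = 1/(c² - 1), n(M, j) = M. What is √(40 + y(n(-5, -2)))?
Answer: √1441/6 ≈ 6.3268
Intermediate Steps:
y(c) = 2/(3*(-1 + c²)) (y(c) = 2/(3*(c² - 1)) = 2/(3*(-1 + c²)))
√(40 + y(n(-5, -2))) = √(40 + 2/(3*(-1 + (-5)²))) = √(40 + 2/(3*(-1 + 25))) = √(40 + (⅔)/24) = √(40 + (⅔)*(1/24)) = √(40 + 1/36) = √(1441/36) = √1441/6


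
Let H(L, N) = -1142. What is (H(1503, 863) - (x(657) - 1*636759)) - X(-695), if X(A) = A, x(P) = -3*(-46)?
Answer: 636174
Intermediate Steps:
x(P) = 138
(H(1503, 863) - (x(657) - 1*636759)) - X(-695) = (-1142 - (138 - 1*636759)) - 1*(-695) = (-1142 - (138 - 636759)) + 695 = (-1142 - 1*(-636621)) + 695 = (-1142 + 636621) + 695 = 635479 + 695 = 636174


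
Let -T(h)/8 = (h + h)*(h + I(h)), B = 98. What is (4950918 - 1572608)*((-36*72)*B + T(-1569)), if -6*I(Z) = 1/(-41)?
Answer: -5490854025027280/41 ≈ -1.3392e+14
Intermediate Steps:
I(Z) = 1/246 (I(Z) = -1/6/(-41) = -1/6*(-1/41) = 1/246)
T(h) = -16*h*(1/246 + h) (T(h) = -8*(h + h)*(h + 1/246) = -8*2*h*(1/246 + h) = -16*h*(1/246 + h))
(4950918 - 1572608)*((-36*72)*B + T(-1569)) = (4950918 - 1572608)*(-36*72*98 - 8/123*(-1569)*(1 + 246*(-1569))) = 3378310*(-2592*98 - 8/123*(-1569)*(1 - 385974)) = 3378310*(-254016 - 8/123*(-1569)*(-385973)) = 3378310*(-254016 - 1614911032/41) = 3378310*(-1625325688/41) = -5490854025027280/41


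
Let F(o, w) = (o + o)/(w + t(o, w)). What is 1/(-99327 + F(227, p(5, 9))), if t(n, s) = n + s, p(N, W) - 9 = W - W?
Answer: -245/24334661 ≈ -1.0068e-5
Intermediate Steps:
p(N, W) = 9 (p(N, W) = 9 + (W - W) = 9 + 0 = 9)
F(o, w) = 2*o/(o + 2*w) (F(o, w) = (o + o)/(w + (o + w)) = (2*o)/(o + 2*w) = 2*o/(o + 2*w))
1/(-99327 + F(227, p(5, 9))) = 1/(-99327 + 2*227/(227 + 2*9)) = 1/(-99327 + 2*227/(227 + 18)) = 1/(-99327 + 2*227/245) = 1/(-99327 + 2*227*(1/245)) = 1/(-99327 + 454/245) = 1/(-24334661/245) = -245/24334661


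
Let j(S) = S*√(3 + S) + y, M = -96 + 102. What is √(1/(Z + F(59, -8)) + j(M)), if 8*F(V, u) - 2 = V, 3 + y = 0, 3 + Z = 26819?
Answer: √690728300527/214589 ≈ 3.8730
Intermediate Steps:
Z = 26816 (Z = -3 + 26819 = 26816)
y = -3 (y = -3 + 0 = -3)
F(V, u) = ¼ + V/8
M = 6
j(S) = -3 + S*√(3 + S) (j(S) = S*√(3 + S) - 3 = -3 + S*√(3 + S))
√(1/(Z + F(59, -8)) + j(M)) = √(1/(26816 + (¼ + (⅛)*59)) + (-3 + 6*√(3 + 6))) = √(1/(26816 + (¼ + 59/8)) + (-3 + 6*√9)) = √(1/(26816 + 61/8) + (-3 + 6*3)) = √(1/(214589/8) + (-3 + 18)) = √(8/214589 + 15) = √(3218843/214589) = √690728300527/214589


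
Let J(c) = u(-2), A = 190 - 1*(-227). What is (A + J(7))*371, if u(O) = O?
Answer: 153965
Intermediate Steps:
A = 417 (A = 190 + 227 = 417)
J(c) = -2
(A + J(7))*371 = (417 - 2)*371 = 415*371 = 153965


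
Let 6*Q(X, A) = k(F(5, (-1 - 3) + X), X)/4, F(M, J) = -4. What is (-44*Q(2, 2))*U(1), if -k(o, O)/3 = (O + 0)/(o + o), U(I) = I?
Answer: -11/8 ≈ -1.3750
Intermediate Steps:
k(o, O) = -3*O/(2*o) (k(o, O) = -3*(O + 0)/(o + o) = -3*O/(2*o))
Q(X, A) = X/64 (Q(X, A) = (-3/2*X/(-4)/4)/6 = (-3/2*X*(-¼)*(¼))/6 = ((3*X/8)*(¼))/6 = (3*X/32)/6 = X/64)
(-44*Q(2, 2))*U(1) = -11*2/16*1 = -44*1/32*1 = -11/8*1 = -11/8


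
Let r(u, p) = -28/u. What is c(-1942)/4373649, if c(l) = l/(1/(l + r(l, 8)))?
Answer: 1257112/1457883 ≈ 0.86229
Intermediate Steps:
c(l) = l*(l - 28/l) (c(l) = l/(1/(l - 28/l)) = l*(l - 28/l))
c(-1942)/4373649 = (-28 + (-1942)**2)/4373649 = (-28 + 3771364)*(1/4373649) = 3771336*(1/4373649) = 1257112/1457883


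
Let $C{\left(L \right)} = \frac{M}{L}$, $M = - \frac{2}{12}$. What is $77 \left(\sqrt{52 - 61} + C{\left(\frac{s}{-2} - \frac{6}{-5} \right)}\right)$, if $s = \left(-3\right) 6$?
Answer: $- \frac{385}{306} + 231 i \approx -1.2582 + 231.0 i$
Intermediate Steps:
$M = - \frac{1}{6}$ ($M = \left(-2\right) \frac{1}{12} = - \frac{1}{6} \approx -0.16667$)
$s = -18$
$C{\left(L \right)} = - \frac{1}{6 L}$
$77 \left(\sqrt{52 - 61} + C{\left(\frac{s}{-2} - \frac{6}{-5} \right)}\right) = 77 \left(\sqrt{52 - 61} - \frac{1}{6 \left(- \frac{18}{-2} - \frac{6}{-5}\right)}\right) = 77 \left(\sqrt{-9} - \frac{1}{6 \left(\left(-18\right) \left(- \frac{1}{2}\right) - - \frac{6}{5}\right)}\right) = 77 \left(3 i - \frac{1}{6 \left(9 + \frac{6}{5}\right)}\right) = 77 \left(3 i - \frac{1}{6 \cdot \frac{51}{5}}\right) = 77 \left(3 i - \frac{5}{306}\right) = 77 \left(- \frac{5}{306} + 3 i\right) = - \frac{385}{306} + 231 i$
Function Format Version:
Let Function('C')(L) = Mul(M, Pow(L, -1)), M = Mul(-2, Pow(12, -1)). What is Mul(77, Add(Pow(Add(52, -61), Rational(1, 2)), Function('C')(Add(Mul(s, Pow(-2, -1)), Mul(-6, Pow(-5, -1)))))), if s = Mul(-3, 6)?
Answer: Add(Rational(-385, 306), Mul(231, I)) ≈ Add(-1.2582, Mul(231.00, I))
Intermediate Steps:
M = Rational(-1, 6) (M = Mul(-2, Rational(1, 12)) = Rational(-1, 6) ≈ -0.16667)
s = -18
Function('C')(L) = Mul(Rational(-1, 6), Pow(L, -1))
Mul(77, Add(Pow(Add(52, -61), Rational(1, 2)), Function('C')(Add(Mul(s, Pow(-2, -1)), Mul(-6, Pow(-5, -1)))))) = Mul(77, Add(Pow(Add(52, -61), Rational(1, 2)), Mul(Rational(-1, 6), Pow(Add(Mul(-18, Pow(-2, -1)), Mul(-6, Pow(-5, -1))), -1)))) = Mul(77, Add(Pow(-9, Rational(1, 2)), Mul(Rational(-1, 6), Pow(Add(Mul(-18, Rational(-1, 2)), Mul(-6, Rational(-1, 5))), -1)))) = Mul(77, Add(Mul(3, I), Mul(Rational(-1, 6), Pow(Add(9, Rational(6, 5)), -1)))) = Mul(77, Add(Mul(3, I), Mul(Rational(-1, 6), Pow(Rational(51, 5), -1)))) = Mul(77, Add(Mul(3, I), Mul(Rational(-1, 6), Rational(5, 51)))) = Mul(77, Add(Mul(3, I), Rational(-5, 306))) = Mul(77, Add(Rational(-5, 306), Mul(3, I))) = Add(Rational(-385, 306), Mul(231, I))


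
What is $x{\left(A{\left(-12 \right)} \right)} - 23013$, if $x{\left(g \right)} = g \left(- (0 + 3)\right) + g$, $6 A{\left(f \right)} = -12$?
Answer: $-23009$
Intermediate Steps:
$A{\left(f \right)} = -2$ ($A{\left(f \right)} = \frac{1}{6} \left(-12\right) = -2$)
$x{\left(g \right)} = - 2 g$ ($x{\left(g \right)} = g \left(\left(-1\right) 3\right) + g = g \left(-3\right) + g = - 3 g + g = - 2 g$)
$x{\left(A{\left(-12 \right)} \right)} - 23013 = \left(-2\right) \left(-2\right) - 23013 = 4 - 23013 = -23009$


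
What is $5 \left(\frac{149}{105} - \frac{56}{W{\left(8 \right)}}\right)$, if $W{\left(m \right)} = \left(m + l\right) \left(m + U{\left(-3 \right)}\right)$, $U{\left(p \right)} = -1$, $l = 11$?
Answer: $\frac{1991}{399} \approx 4.99$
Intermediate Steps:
$W{\left(m \right)} = \left(-1 + m\right) \left(11 + m\right)$ ($W{\left(m \right)} = \left(m + 11\right) \left(m - 1\right) = \left(11 + m\right) \left(-1 + m\right) = \left(-1 + m\right) \left(11 + m\right)$)
$5 \left(\frac{149}{105} - \frac{56}{W{\left(8 \right)}}\right) = 5 \left(\frac{149}{105} - \frac{56}{-11 + 8^{2} + 10 \cdot 8}\right) = 5 \left(149 \cdot \frac{1}{105} - \frac{56}{-11 + 64 + 80}\right) = 5 \left(\frac{149}{105} - \frac{56}{133}\right) = 5 \left(\frac{149}{105} - \frac{8}{19}\right) = 5 \cdot \frac{1991}{1995} = \frac{1991}{399}$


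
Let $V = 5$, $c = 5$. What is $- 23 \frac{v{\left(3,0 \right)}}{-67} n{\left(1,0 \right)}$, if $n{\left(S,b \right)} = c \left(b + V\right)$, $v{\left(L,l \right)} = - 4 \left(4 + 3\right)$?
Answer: $- \frac{16100}{67} \approx -240.3$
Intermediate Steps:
$v{\left(L,l \right)} = -28$ ($v{\left(L,l \right)} = \left(-4\right) 7 = -28$)
$n{\left(S,b \right)} = 25 + 5 b$ ($n{\left(S,b \right)} = 5 \left(b + 5\right) = 5 \left(5 + b\right) = 25 + 5 b$)
$- 23 \frac{v{\left(3,0 \right)}}{-67} n{\left(1,0 \right)} = - 23 \left(- \frac{28}{-67}\right) \left(25 + 5 \cdot 0\right) = - 23 \left(\left(-28\right) \left(- \frac{1}{67}\right)\right) \left(25 + 0\right) = \left(-23\right) \frac{28}{67} \cdot 25 = \left(- \frac{644}{67}\right) 25 = - \frac{16100}{67}$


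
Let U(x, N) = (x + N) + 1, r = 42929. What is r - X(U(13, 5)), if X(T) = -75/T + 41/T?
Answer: 815685/19 ≈ 42931.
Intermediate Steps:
U(x, N) = 1 + N + x (U(x, N) = (N + x) + 1 = 1 + N + x)
X(T) = -34/T
r - X(U(13, 5)) = 42929 - (-34)/(1 + 5 + 13) = 42929 - (-34)/19 = 42929 - 1*(-34/19) = 42929 + 34/19 = 815685/19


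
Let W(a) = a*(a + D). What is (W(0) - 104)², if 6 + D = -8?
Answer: 10816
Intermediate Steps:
D = -14 (D = -6 - 8 = -14)
W(a) = a*(-14 + a) (W(a) = a*(a - 14) = a*(-14 + a))
(W(0) - 104)² = (0*(-14 + 0) - 104)² = (0*(-14) - 104)² = (0 - 104)² = (-104)² = 10816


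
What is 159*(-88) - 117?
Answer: -14109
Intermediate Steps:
159*(-88) - 117 = -13992 - 117 = -14109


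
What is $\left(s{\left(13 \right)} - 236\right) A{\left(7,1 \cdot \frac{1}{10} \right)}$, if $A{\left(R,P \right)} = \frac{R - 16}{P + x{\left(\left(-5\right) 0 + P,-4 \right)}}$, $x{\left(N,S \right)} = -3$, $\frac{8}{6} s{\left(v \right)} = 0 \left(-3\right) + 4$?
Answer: $- \frac{20970}{29} \approx -723.1$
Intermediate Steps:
$s{\left(v \right)} = 3$ ($s{\left(v \right)} = \frac{3 \left(0 \left(-3\right) + 4\right)}{4} = \frac{3 \left(0 + 4\right)}{4} = \frac{3}{4} \cdot 4 = 3$)
$A{\left(R,P \right)} = \frac{-16 + R}{-3 + P}$ ($A{\left(R,P \right)} = \frac{R - 16}{P - 3} = \frac{-16 + R}{-3 + P}$)
$\left(s{\left(13 \right)} - 236\right) A{\left(7,1 \cdot \frac{1}{10} \right)} = \left(3 - 236\right) \frac{-16 + 7}{-3 + 1 \cdot \frac{1}{10}} = - 233 \frac{1}{-3 + 1 \cdot \frac{1}{10}} \left(-9\right) = - 233 \frac{1}{-3 + \frac{1}{10}} \left(-9\right) = - 233 \frac{1}{- \frac{29}{10}} \left(-9\right) = - 233 \left(\left(- \frac{10}{29}\right) \left(-9\right)\right) = \left(-233\right) \frac{90}{29} = - \frac{20970}{29}$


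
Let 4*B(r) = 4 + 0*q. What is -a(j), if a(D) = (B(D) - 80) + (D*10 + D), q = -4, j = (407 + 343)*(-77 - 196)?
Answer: 2252329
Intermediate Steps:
j = -204750 (j = 750*(-273) = -204750)
B(r) = 1 (B(r) = (4 + 0*(-4))/4 = (4 + 0)/4 = (1/4)*4 = 1)
a(D) = -79 + 11*D (a(D) = (1 - 80) + (D*10 + D) = -79 + (10*D + D) = -79 + 11*D)
-a(j) = -(-79 + 11*(-204750)) = -(-79 - 2252250) = -1*(-2252329) = 2252329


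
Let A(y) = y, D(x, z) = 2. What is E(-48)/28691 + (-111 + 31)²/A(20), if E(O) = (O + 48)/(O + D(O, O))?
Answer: 320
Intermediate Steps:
E(O) = (48 + O)/(2 + O) (E(O) = (O + 48)/(O + 2) = (48 + O)/(2 + O))
E(-48)/28691 + (-111 + 31)²/A(20) = ((48 - 48)/(2 - 48))/28691 + (-111 + 31)²/20 = (0/(-46))*(1/28691) + (-80)²*(1/20) = -1/46*0*(1/28691) + 6400*(1/20) = 0*(1/28691) + 320 = 0 + 320 = 320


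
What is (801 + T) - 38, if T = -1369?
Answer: -606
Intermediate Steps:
(801 + T) - 38 = (801 - 1369) - 38 = -568 - 38 = -606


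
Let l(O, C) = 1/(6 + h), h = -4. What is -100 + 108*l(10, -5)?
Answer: -46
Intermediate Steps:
l(O, C) = ½ (l(O, C) = 1/(6 - 4) = 1/2 = ½)
-100 + 108*l(10, -5) = -100 + 108*(½) = -100 + 54 = -46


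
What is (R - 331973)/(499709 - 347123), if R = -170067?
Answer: -35860/10899 ≈ -3.2902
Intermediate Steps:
(R - 331973)/(499709 - 347123) = (-170067 - 331973)/(499709 - 347123) = -502040/152586 = -502040*1/152586 = -35860/10899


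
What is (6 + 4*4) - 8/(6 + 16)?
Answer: 238/11 ≈ 21.636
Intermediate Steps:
(6 + 4*4) - 8/(6 + 16) = (6 + 16) - 8/22 = 22 + (1/22)*(-8) = 22 - 4/11 = 238/11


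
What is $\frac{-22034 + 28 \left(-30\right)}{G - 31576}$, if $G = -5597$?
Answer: $\frac{22874}{37173} \approx 0.61534$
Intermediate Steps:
$\frac{-22034 + 28 \left(-30\right)}{G - 31576} = \frac{-22034 + 28 \left(-30\right)}{-5597 - 31576} = \frac{-22034 - 840}{-37173} = \left(-22874\right) \left(- \frac{1}{37173}\right) = \frac{22874}{37173}$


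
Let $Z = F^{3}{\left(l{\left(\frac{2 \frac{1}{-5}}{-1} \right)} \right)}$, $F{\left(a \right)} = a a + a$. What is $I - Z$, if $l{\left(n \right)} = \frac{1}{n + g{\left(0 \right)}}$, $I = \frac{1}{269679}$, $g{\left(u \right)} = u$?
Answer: $- \frac{11562487061}{17259456} \approx -669.92$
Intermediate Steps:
$I = \frac{1}{269679} \approx 3.7081 \cdot 10^{-6}$
$l{\left(n \right)} = \frac{1}{n}$ ($l{\left(n \right)} = \frac{1}{n + 0} = \frac{1}{n}$)
$F{\left(a \right)} = a + a^{2}$ ($F{\left(a \right)} = a^{2} + a = a + a^{2}$)
$Z = \frac{42875}{64}$ ($Z = \left(\frac{1 + \frac{1}{\frac{2}{-5} \frac{1}{-1}}}{\frac{2}{-5} \frac{1}{-1}}\right)^{3} = \left(\frac{1 + \frac{1}{2 \left(- \frac{1}{5}\right) \left(-1\right)}}{2 \left(- \frac{1}{5}\right) \left(-1\right)}\right)^{3} = \left(\frac{1 + \frac{1}{\left(- \frac{2}{5}\right) \left(-1\right)}}{\left(- \frac{2}{5}\right) \left(-1\right)}\right)^{3} = \left(\frac{1 + \frac{1}{\frac{2}{5}}}{\frac{2}{5}}\right)^{3} = \left(\frac{5 \left(1 + \frac{5}{2}\right)}{2}\right)^{3} = \left(\frac{5}{2} \cdot \frac{7}{2}\right)^{3} = \left(\frac{35}{4}\right)^{3} = \frac{42875}{64} \approx 669.92$)
$I - Z = \frac{1}{269679} - \frac{42875}{64} = - \frac{11562487061}{17259456}$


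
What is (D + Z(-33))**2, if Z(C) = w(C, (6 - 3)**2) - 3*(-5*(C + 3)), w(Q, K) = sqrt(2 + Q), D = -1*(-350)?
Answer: (100 - I*sqrt(31))**2 ≈ 9969.0 - 1113.6*I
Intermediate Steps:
D = 350
Z(C) = 45 + sqrt(2 + C) + 15*C (Z(C) = sqrt(2 + C) - 3*(-5*(C + 3)) = sqrt(2 + C) - 3*(-5*(3 + C)) = sqrt(2 + C) - 3*(-15 - 5*C) = sqrt(2 + C) - (-45 - 15*C) = sqrt(2 + C) + (45 + 15*C) = 45 + sqrt(2 + C) + 15*C)
(D + Z(-33))**2 = (350 + (45 + sqrt(2 - 33) + 15*(-33)))**2 = (350 + (45 + sqrt(-31) - 495))**2 = (350 + (45 + I*sqrt(31) - 495))**2 = (350 + (-450 + I*sqrt(31)))**2 = (-100 + I*sqrt(31))**2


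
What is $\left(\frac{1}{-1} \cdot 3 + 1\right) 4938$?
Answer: $-9876$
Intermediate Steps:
$\left(\frac{1}{-1} \cdot 3 + 1\right) 4938 = \left(\left(-1\right) 3 + 1\right) 4938 = \left(-3 + 1\right) 4938 = \left(-2\right) 4938 = -9876$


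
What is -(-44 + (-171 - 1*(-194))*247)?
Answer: -5637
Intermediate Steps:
-(-44 + (-171 - 1*(-194))*247) = -(-44 + (-171 + 194)*247) = -(-44 + 23*247) = -(-44 + 5681) = -1*5637 = -5637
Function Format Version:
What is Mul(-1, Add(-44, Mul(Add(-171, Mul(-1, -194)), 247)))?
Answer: -5637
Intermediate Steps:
Mul(-1, Add(-44, Mul(Add(-171, Mul(-1, -194)), 247))) = Mul(-1, Add(-44, Mul(Add(-171, 194), 247))) = Mul(-1, Add(-44, Mul(23, 247))) = Mul(-1, Add(-44, 5681)) = Mul(-1, 5637) = -5637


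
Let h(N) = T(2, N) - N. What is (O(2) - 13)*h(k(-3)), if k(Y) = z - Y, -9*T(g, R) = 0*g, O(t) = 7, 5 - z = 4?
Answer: 24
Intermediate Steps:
z = 1 (z = 5 - 1*4 = 5 - 4 = 1)
T(g, R) = 0 (T(g, R) = -0*g = -1/9*0 = 0)
k(Y) = 1 - Y
h(N) = -N (h(N) = 0 - N = -N)
(O(2) - 13)*h(k(-3)) = (7 - 13)*(-(1 - 1*(-3))) = -(-6)*(1 + 3) = -(-6)*4 = -6*(-4) = 24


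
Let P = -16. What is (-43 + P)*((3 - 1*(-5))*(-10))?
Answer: 4720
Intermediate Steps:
(-43 + P)*((3 - 1*(-5))*(-10)) = (-43 - 16)*((3 - 1*(-5))*(-10)) = -59*(3 + 5)*(-10) = -472*(-10) = -59*(-80) = 4720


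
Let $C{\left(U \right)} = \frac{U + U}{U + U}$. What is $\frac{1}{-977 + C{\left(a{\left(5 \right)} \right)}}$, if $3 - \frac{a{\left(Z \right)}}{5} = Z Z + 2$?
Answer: $- \frac{1}{976} \approx -0.0010246$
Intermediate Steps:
$a{\left(Z \right)} = 5 - 5 Z^{2}$ ($a{\left(Z \right)} = 15 - 5 \left(Z Z + 2\right) = 15 - 5 \left(Z^{2} + 2\right) = 15 - 5 \left(2 + Z^{2}\right) = 15 - \left(10 + 5 Z^{2}\right) = 5 - 5 Z^{2}$)
$C{\left(U \right)} = 1$ ($C{\left(U \right)} = \frac{2 U}{2 U} = 2 U \frac{1}{2 U} = 1$)
$\frac{1}{-977 + C{\left(a{\left(5 \right)} \right)}} = \frac{1}{-977 + 1} = \frac{1}{-976} = - \frac{1}{976}$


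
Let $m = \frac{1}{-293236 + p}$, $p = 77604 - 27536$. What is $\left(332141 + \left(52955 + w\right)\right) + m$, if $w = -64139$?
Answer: $\frac{78046471775}{243168} \approx 3.2096 \cdot 10^{5}$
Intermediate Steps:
$p = 50068$
$m = - \frac{1}{243168}$ ($m = \frac{1}{-293236 + 50068} = \frac{1}{-243168} = - \frac{1}{243168} \approx -4.1124 \cdot 10^{-6}$)
$\left(332141 + \left(52955 + w\right)\right) + m = \left(332141 + \left(52955 - 64139\right)\right) - \frac{1}{243168} = \left(332141 - 11184\right) - \frac{1}{243168} = 320957 - \frac{1}{243168} = \frac{78046471775}{243168}$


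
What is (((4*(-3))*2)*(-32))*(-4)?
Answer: -3072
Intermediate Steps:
(((4*(-3))*2)*(-32))*(-4) = (-12*2*(-32))*(-4) = -24*(-32)*(-4) = 768*(-4) = -3072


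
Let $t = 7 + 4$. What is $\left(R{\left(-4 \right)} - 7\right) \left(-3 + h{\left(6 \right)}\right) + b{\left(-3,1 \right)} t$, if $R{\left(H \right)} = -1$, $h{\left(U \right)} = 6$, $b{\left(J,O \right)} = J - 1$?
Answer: $-68$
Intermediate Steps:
$b{\left(J,O \right)} = -1 + J$
$t = 11$
$\left(R{\left(-4 \right)} - 7\right) \left(-3 + h{\left(6 \right)}\right) + b{\left(-3,1 \right)} t = \left(-1 - 7\right) \left(-3 + 6\right) + \left(-1 - 3\right) 11 = \left(-8\right) 3 - 44 = -24 - 44 = -68$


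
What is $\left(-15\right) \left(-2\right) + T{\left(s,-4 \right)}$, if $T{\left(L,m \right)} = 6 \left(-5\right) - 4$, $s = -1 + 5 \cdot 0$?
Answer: $-4$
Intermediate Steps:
$s = -1$ ($s = -1 + 0 = -1$)
$T{\left(L,m \right)} = -34$ ($T{\left(L,m \right)} = -30 - 4 = -34$)
$\left(-15\right) \left(-2\right) + T{\left(s,-4 \right)} = \left(-15\right) \left(-2\right) - 34 = 30 - 34 = -4$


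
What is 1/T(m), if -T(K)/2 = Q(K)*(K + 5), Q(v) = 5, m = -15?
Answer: 1/100 ≈ 0.010000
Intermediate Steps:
T(K) = -50 - 10*K (T(K) = -10*(K + 5) = -10*(5 + K) = -2*(25 + 5*K) = -50 - 10*K)
1/T(m) = 1/(-50 - 10*(-15)) = 1/(-50 + 150) = 1/100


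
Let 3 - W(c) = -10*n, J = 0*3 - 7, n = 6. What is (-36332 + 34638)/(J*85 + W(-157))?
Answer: 121/38 ≈ 3.1842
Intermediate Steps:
J = -7 (J = 0 - 7 = -7)
W(c) = 63 (W(c) = 3 - (-10)*6 = 3 - 1*(-60) = 3 + 60 = 63)
(-36332 + 34638)/(J*85 + W(-157)) = (-36332 + 34638)/(-7*85 + 63) = -1694/(-595 + 63) = -1694/(-532) = -1694*(-1/532) = 121/38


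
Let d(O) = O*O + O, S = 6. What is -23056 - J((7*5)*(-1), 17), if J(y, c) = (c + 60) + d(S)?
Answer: -23175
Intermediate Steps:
d(O) = O + O² (d(O) = O² + O = O + O²)
J(y, c) = 102 + c (J(y, c) = (c + 60) + 6*(1 + 6) = (60 + c) + 6*7 = (60 + c) + 42 = 102 + c)
-23056 - J((7*5)*(-1), 17) = -23056 - (102 + 17) = -23056 - 1*119 = -23056 - 119 = -23175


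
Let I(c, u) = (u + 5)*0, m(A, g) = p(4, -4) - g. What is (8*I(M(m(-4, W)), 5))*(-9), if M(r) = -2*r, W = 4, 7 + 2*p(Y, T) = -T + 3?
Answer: 0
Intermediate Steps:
p(Y, T) = -2 - T/2 (p(Y, T) = -7/2 + (-T + 3)/2 = -7/2 + (3 - T)/2 = -7/2 + (3/2 - T/2) = -2 - T/2)
m(A, g) = -g (m(A, g) = (-2 - 1/2*(-4)) - g = (-2 + 2) - g = 0 - g = -g)
I(c, u) = 0 (I(c, u) = (5 + u)*0 = 0)
(8*I(M(m(-4, W)), 5))*(-9) = (8*0)*(-9) = 0*(-9) = 0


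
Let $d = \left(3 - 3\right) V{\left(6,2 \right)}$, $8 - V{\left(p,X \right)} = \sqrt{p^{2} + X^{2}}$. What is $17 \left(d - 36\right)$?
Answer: $-612$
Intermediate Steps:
$V{\left(p,X \right)} = 8 - \sqrt{X^{2} + p^{2}}$ ($V{\left(p,X \right)} = 8 - \sqrt{p^{2} + X^{2}} = 8 - \sqrt{X^{2} + p^{2}}$)
$d = 0$ ($d = \left(3 - 3\right) \left(8 - \sqrt{2^{2} + 6^{2}}\right) = 0 \left(8 - \sqrt{4 + 36}\right) = 0 \left(8 - \sqrt{40}\right) = 0 \left(8 - 2 \sqrt{10}\right) = 0$)
$17 \left(d - 36\right) = 17 \left(0 - 36\right) = 17 \left(-36\right) = -612$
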